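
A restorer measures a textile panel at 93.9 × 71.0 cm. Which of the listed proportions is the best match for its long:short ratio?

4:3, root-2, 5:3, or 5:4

Ratio = 93.9 / 71.0 ≈ 1.323.
Distances: 4:3 1.333 (Δ 0.010); root-2 1.414 (Δ 0.091); 5:3 1.667 (Δ 0.344); 5:4 1.250 (Δ 0.073).

4:3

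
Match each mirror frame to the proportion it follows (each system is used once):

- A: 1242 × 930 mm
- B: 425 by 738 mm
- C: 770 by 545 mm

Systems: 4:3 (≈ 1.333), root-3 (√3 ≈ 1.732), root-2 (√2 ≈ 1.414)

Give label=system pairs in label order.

A = 1242/930 ≈ 1.335 → 4:3 (1.333)
B = 738/425 ≈ 1.736 → root-3 (1.732)
C = 770/545 ≈ 1.413 → root-2 (1.414)

A=4:3, B=root-3, C=root-2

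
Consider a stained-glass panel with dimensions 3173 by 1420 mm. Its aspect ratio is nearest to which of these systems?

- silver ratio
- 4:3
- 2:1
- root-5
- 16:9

root-5

Ratio = 3173 / 1420 ≈ 2.235.
Distances: silver ratio 2.414 (Δ 0.179); 4:3 1.333 (Δ 0.902); 2:1 2.000 (Δ 0.235); root-5 2.236 (Δ 0.001); 16:9 1.778 (Δ 0.457).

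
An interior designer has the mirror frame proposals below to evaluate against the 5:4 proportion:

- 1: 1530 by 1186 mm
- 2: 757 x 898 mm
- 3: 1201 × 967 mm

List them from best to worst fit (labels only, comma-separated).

3, 1, 2

1: 1530/1186 ≈ 1.290 → |1.290 − 1.250| = 0.040
2: 898/757 ≈ 1.186 → |1.186 − 1.250| = 0.064
3: 1201/967 ≈ 1.242 → |1.242 − 1.250| = 0.008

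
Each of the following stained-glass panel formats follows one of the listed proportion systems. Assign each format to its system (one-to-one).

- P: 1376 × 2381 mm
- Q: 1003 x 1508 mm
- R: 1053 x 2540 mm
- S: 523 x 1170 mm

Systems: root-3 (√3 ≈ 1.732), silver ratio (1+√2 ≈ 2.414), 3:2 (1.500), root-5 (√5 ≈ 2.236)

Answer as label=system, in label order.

P = 2381/1376 ≈ 1.730 → root-3 (1.732)
Q = 1508/1003 ≈ 1.503 → 3:2 (1.500)
R = 2540/1053 ≈ 2.412 → silver ratio (2.414)
S = 1170/523 ≈ 2.237 → root-5 (2.236)

P=root-3, Q=3:2, R=silver ratio, S=root-5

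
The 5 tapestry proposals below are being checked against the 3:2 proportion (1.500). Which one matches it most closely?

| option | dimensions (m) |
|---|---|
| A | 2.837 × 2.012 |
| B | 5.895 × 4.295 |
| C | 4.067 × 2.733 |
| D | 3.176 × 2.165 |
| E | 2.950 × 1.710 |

Ratios (long/short): A ≈ 1.410; B ≈ 1.373; C ≈ 1.488; D ≈ 1.467; E ≈ 1.725.
3:2 ≈ 1.500; option C is nearest (Δ 0.012).

C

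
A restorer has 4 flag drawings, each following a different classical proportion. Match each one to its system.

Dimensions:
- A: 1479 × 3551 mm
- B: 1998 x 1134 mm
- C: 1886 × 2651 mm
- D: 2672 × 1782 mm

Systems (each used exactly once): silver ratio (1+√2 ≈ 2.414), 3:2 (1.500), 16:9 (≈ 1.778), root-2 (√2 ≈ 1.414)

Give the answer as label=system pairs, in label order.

A=silver ratio, B=16:9, C=root-2, D=3:2

Ratios: A ≈ 2.401; B ≈ 1.762; C ≈ 1.406; D ≈ 1.499.
Targets: silver ratio ≈ 2.414; 3:2 ≈ 1.500; 16:9 ≈ 1.778; root-2 ≈ 1.414.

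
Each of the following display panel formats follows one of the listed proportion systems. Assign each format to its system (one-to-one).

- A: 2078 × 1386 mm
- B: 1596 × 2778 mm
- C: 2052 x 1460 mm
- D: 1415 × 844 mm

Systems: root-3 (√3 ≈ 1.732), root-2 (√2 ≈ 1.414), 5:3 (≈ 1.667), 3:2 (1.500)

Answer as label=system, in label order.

Ratios: A ≈ 1.499; B ≈ 1.741; C ≈ 1.405; D ≈ 1.677.
Targets: root-3 ≈ 1.732; root-2 ≈ 1.414; 5:3 ≈ 1.667; 3:2 ≈ 1.500.

A=3:2, B=root-3, C=root-2, D=5:3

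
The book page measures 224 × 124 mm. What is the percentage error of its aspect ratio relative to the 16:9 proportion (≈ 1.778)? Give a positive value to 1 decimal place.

1.6%

Ratio = 224 / 124 ≈ 1.8065.
Ideal 16:9 ≈ 1.7778. |1.8065 − 1.7778| / 1.7778 ≈ 1.61% → 1.6%.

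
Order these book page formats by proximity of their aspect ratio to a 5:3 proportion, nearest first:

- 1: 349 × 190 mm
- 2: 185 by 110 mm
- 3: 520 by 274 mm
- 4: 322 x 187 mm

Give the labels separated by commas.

1: 349/190 ≈ 1.837 → |1.837 − 1.667| = 0.170
2: 185/110 ≈ 1.682 → |1.682 − 1.667| = 0.015
3: 520/274 ≈ 1.898 → |1.898 − 1.667| = 0.231
4: 322/187 ≈ 1.722 → |1.722 − 1.667| = 0.055

2, 4, 1, 3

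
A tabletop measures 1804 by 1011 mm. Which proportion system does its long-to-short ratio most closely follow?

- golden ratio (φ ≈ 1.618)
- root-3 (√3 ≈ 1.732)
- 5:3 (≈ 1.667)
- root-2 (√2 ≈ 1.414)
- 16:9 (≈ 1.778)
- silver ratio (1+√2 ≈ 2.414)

16:9

1804/1011 ≈ 1.784. Nearest candidates are 16:9 (1.778, off by 0.006) and root-3 (1.732, off by 0.052).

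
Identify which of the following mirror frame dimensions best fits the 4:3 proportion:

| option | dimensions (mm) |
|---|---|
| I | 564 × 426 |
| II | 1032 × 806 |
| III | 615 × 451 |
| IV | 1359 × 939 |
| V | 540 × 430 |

Ratios (long/short): I ≈ 1.324; II ≈ 1.280; III ≈ 1.364; IV ≈ 1.447; V ≈ 1.256.
4:3 ≈ 1.333; option I is nearest (Δ 0.009).

I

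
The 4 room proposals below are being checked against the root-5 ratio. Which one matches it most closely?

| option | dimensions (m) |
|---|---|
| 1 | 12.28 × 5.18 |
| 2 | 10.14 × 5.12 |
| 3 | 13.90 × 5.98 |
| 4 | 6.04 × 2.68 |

4

Ratios (long/short): 1 ≈ 2.371; 2 ≈ 1.980; 3 ≈ 2.324; 4 ≈ 2.254.
root-5 ≈ 2.236; option 4 is nearest (Δ 0.018).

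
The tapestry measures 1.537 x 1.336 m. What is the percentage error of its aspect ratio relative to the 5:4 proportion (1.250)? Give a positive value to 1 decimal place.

8.0%

Ratio = 1.537 / 1.336 ≈ 1.1504.
Ideal 5:4 = 1.2500. |1.1504 − 1.2500| / 1.2500 ≈ 7.97% → 8.0%.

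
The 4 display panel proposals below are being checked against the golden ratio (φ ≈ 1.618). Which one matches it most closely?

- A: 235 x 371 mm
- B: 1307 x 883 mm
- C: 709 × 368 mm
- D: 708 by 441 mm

Ratios (long/short): A ≈ 1.579; B ≈ 1.480; C ≈ 1.927; D ≈ 1.605.
golden ratio ≈ 1.618; option D is nearest (Δ 0.013).

D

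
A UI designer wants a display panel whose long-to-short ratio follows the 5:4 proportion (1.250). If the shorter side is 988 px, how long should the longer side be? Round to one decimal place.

1235.0 px

5:4 = 1.25000.
Longer side = 988 × 1.25000 ≈ 1235.000 → 1235.0 px.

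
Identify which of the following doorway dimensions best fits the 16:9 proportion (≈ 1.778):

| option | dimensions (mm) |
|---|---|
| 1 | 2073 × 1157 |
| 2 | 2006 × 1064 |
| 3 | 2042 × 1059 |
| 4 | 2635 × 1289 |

Ratios (long/short): 1 ≈ 1.792; 2 ≈ 1.885; 3 ≈ 1.928; 4 ≈ 2.044.
16:9 ≈ 1.778; option 1 is nearest (Δ 0.014).

1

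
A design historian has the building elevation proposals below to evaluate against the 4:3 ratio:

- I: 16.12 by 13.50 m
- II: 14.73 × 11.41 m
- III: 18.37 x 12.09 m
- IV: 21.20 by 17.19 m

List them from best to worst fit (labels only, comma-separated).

II, IV, I, III

Ratios: I = 16.12 / 13.50 ≈ 1.194; II = 14.73 / 11.41 ≈ 1.291; III = 18.37 / 12.09 ≈ 1.519; IV = 21.20 / 17.19 ≈ 1.233.
|Δ from 1.333|: I 0.139; II 0.042; III 0.186; IV 0.100.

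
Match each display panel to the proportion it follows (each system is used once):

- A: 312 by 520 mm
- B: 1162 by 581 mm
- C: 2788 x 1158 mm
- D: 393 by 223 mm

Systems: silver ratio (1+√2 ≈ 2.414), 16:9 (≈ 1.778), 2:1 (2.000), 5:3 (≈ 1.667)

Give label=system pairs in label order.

A = 520/312 ≈ 1.667 → 5:3 (1.667)
B = 1162/581 ≈ 2.000 → 2:1 (2.000)
C = 2788/1158 ≈ 2.408 → silver ratio (2.414)
D = 393/223 ≈ 1.762 → 16:9 (1.778)

A=5:3, B=2:1, C=silver ratio, D=16:9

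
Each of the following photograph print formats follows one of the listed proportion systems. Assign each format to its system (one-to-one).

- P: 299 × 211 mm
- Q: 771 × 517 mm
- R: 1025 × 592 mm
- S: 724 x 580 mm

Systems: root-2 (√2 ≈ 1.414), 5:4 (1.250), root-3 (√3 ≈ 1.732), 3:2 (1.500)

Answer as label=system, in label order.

Ratios: P ≈ 1.417; Q ≈ 1.491; R ≈ 1.731; S ≈ 1.248.
Targets: root-2 ≈ 1.414; 5:4 ≈ 1.250; root-3 ≈ 1.732; 3:2 ≈ 1.500.

P=root-2, Q=3:2, R=root-3, S=5:4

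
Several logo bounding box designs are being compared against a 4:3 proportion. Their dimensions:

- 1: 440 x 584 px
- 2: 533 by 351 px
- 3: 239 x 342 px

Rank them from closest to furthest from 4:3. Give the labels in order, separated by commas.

1: 584/440 ≈ 1.327 → |1.327 − 1.333| = 0.006
2: 533/351 ≈ 1.519 → |1.519 − 1.333| = 0.186
3: 342/239 ≈ 1.431 → |1.431 − 1.333| = 0.098

1, 3, 2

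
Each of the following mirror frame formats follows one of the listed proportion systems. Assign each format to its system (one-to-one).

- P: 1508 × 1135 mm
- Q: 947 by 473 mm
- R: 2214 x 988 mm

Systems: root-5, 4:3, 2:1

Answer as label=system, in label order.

Ratios: P ≈ 1.329; Q ≈ 2.002; R ≈ 2.241.
Targets: root-5 ≈ 2.236; 4:3 ≈ 1.333; 2:1 ≈ 2.000.

P=4:3, Q=2:1, R=root-5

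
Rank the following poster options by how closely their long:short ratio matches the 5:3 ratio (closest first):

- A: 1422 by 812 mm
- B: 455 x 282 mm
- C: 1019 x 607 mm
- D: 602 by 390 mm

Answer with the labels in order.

C, B, A, D

A: 1422/812 ≈ 1.751 → |1.751 − 1.667| = 0.084
B: 455/282 ≈ 1.613 → |1.613 − 1.667| = 0.054
C: 1019/607 ≈ 1.679 → |1.679 − 1.667| = 0.012
D: 602/390 ≈ 1.544 → |1.544 − 1.667| = 0.123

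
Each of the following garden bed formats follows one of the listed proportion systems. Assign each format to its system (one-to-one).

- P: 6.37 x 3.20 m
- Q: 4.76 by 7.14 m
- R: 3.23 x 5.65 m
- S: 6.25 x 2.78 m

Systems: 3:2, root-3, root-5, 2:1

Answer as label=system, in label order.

P = 6.37/3.20 ≈ 1.991 → 2:1 (2.000)
Q = 7.14/4.76 ≈ 1.500 → 3:2 (1.500)
R = 5.65/3.23 ≈ 1.749 → root-3 (1.732)
S = 6.25/2.78 ≈ 2.248 → root-5 (2.236)

P=2:1, Q=3:2, R=root-3, S=root-5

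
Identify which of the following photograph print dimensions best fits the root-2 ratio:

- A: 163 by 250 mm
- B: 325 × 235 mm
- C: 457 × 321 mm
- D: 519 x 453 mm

C

Target root-2 ≈ 1.414.
A: 1.534 (Δ0.120)  B: 1.383 (Δ0.031)  C: 1.424 (Δ0.010)  D: 1.146 (Δ0.268)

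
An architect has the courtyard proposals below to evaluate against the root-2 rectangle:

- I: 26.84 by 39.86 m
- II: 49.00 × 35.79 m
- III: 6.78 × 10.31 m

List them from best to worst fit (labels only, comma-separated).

I: 39.86/26.84 ≈ 1.485 → |1.485 − 1.414| = 0.071
II: 49.00/35.79 ≈ 1.369 → |1.369 − 1.414| = 0.045
III: 10.31/6.78 ≈ 1.521 → |1.521 − 1.414| = 0.107

II, I, III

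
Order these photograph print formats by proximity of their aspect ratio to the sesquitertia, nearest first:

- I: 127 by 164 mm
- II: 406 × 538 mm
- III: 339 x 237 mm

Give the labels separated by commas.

Ratios: I = 164 / 127 ≈ 1.291; II = 538 / 406 ≈ 1.325; III = 339 / 237 ≈ 1.430.
|Δ from 1.333|: I 0.042; II 0.008; III 0.097.

II, I, III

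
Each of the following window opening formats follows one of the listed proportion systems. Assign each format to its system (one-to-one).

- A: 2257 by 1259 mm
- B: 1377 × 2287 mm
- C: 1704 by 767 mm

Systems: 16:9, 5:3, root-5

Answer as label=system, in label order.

Ratios: A ≈ 1.793; B ≈ 1.661; C ≈ 2.222.
Targets: 16:9 ≈ 1.778; 5:3 ≈ 1.667; root-5 ≈ 2.236.

A=16:9, B=5:3, C=root-5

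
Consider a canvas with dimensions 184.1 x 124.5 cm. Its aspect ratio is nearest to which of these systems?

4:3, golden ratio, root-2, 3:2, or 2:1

3:2

184.1/124.5 ≈ 1.479. Nearest candidates are 3:2 (1.500, off by 0.021) and root-2 (1.414, off by 0.065).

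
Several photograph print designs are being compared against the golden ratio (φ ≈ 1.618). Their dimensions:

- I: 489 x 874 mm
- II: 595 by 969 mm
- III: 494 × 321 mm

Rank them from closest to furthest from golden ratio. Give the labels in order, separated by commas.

I: 874/489 ≈ 1.787 → |1.787 − 1.618| = 0.169
II: 969/595 ≈ 1.629 → |1.629 − 1.618| = 0.011
III: 494/321 ≈ 1.539 → |1.539 − 1.618| = 0.079

II, III, I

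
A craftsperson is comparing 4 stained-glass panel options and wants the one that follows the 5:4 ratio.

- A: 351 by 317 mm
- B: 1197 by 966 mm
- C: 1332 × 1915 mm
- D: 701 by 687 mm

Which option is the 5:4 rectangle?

B

Target 5:4 ≈ 1.250.
A: 1.107 (Δ0.143)  B: 1.239 (Δ0.011)  C: 1.438 (Δ0.188)  D: 1.020 (Δ0.230)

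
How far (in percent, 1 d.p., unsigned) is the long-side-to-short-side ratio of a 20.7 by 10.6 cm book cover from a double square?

2.4%

Ratio = 20.7 / 10.6 ≈ 1.9528.
Ideal 2:1 = 2.0000. |1.9528 − 2.0000| / 2.0000 ≈ 2.36% → 2.4%.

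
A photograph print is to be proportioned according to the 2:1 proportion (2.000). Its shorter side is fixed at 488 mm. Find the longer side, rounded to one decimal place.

976.0 mm

2:1 = 2.00000.
Longer side = 488 × 2.00000 ≈ 976.000 → 976.0 mm.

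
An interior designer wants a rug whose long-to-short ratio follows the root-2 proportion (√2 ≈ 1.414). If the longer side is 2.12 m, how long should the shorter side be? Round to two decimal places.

root-2 ≈ 1.41421.
Shorter side = 2.12 ÷ 1.41421 ≈ 1.4991 → 1.50 m.

1.50 m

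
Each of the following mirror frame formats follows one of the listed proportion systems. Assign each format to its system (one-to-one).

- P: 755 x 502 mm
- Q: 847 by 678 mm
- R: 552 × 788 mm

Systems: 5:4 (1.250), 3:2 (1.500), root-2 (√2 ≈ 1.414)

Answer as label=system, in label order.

P=3:2, Q=5:4, R=root-2

Ratios: P ≈ 1.504; Q ≈ 1.249; R ≈ 1.428.
Targets: 5:4 ≈ 1.250; 3:2 ≈ 1.500; root-2 ≈ 1.414.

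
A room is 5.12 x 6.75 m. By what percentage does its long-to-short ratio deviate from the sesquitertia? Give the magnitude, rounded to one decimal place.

Ratio = 6.75 / 5.12 ≈ 1.3184.
Ideal 4:3 ≈ 1.3333. |1.3184 − 1.3333| / 1.3333 ≈ 1.12% → 1.1%.

1.1%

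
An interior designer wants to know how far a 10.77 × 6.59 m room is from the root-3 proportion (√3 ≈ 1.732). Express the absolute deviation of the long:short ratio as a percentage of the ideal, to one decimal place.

Ratio = 10.77 / 6.59 ≈ 1.6343.
Ideal root-3 ≈ 1.7321. |1.6343 − 1.7321| / 1.7321 ≈ 5.65% → 5.6%.

5.6%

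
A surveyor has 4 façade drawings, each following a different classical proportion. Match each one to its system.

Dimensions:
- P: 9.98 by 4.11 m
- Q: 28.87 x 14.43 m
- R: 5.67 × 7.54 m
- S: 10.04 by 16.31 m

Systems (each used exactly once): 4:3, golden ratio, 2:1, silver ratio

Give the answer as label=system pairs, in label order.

Ratios: P ≈ 2.428; Q ≈ 2.001; R ≈ 1.330; S ≈ 1.625.
Targets: 4:3 ≈ 1.333; golden ratio ≈ 1.618; 2:1 ≈ 2.000; silver ratio ≈ 2.414.

P=silver ratio, Q=2:1, R=4:3, S=golden ratio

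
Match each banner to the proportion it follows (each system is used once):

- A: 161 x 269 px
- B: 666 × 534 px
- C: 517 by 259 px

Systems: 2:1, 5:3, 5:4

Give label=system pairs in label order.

A=5:3, B=5:4, C=2:1

Ratios: A ≈ 1.671; B ≈ 1.247; C ≈ 1.996.
Targets: 2:1 ≈ 2.000; 5:3 ≈ 1.667; 5:4 ≈ 1.250.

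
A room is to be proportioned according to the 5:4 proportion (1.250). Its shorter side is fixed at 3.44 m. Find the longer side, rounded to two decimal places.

5:4 = 1.25000.
Longer side = 3.44 × 1.25000 ≈ 4.3000 → 4.30 m.

4.30 m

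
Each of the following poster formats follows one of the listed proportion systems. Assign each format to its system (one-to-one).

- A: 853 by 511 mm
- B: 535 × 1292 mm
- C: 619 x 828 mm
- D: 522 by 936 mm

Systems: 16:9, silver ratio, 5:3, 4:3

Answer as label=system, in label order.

A=5:3, B=silver ratio, C=4:3, D=16:9

Ratios: A ≈ 1.669; B ≈ 2.415; C ≈ 1.338; D ≈ 1.793.
Targets: 16:9 ≈ 1.778; silver ratio ≈ 2.414; 5:3 ≈ 1.667; 4:3 ≈ 1.333.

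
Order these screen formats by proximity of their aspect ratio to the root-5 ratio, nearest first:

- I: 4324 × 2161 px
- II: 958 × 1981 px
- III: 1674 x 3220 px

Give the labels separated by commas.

II, I, III

I: 4324/2161 ≈ 2.001 → |2.001 − 2.236| = 0.235
II: 1981/958 ≈ 2.068 → |2.068 − 2.236| = 0.168
III: 3220/1674 ≈ 1.924 → |1.924 − 2.236| = 0.312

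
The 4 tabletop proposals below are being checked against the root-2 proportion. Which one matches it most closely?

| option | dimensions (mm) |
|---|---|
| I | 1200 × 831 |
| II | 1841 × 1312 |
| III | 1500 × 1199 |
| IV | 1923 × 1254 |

Ratios (long/short): I ≈ 1.444; II ≈ 1.403; III ≈ 1.251; IV ≈ 1.533.
root-2 ≈ 1.414; option II is nearest (Δ 0.011).

II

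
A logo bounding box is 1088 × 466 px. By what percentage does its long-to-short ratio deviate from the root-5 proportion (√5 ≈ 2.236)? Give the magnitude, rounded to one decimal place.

4.4%

Ratio = 1088 / 466 ≈ 2.3348.
Ideal root-5 ≈ 2.2361. |2.3348 − 2.2361| / 2.2361 ≈ 4.41% → 4.4%.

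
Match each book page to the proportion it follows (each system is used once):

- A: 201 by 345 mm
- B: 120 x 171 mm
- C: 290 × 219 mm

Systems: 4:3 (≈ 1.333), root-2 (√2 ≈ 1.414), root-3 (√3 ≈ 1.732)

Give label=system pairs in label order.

A=root-3, B=root-2, C=4:3

Ratios: A ≈ 1.716; B ≈ 1.425; C ≈ 1.324.
Targets: 4:3 ≈ 1.333; root-2 ≈ 1.414; root-3 ≈ 1.732.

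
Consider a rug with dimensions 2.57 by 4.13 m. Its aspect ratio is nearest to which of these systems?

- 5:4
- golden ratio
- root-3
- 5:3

golden ratio

Ratio = 4.13 / 2.57 ≈ 1.607.
Distances: 5:4 1.250 (Δ 0.357); golden ratio 1.618 (Δ 0.011); root-3 1.732 (Δ 0.125); 5:3 1.667 (Δ 0.060).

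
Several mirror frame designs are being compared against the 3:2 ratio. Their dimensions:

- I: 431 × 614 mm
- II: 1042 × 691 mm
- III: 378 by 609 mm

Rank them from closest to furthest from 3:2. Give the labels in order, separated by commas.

I: 614/431 ≈ 1.425 → |1.425 − 1.500| = 0.075
II: 1042/691 ≈ 1.508 → |1.508 − 1.500| = 0.008
III: 609/378 ≈ 1.611 → |1.611 − 1.500| = 0.111

II, I, III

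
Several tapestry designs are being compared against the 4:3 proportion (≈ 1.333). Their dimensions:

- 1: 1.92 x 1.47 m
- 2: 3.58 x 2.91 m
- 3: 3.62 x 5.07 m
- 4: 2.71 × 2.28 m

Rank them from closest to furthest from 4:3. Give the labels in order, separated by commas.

1, 3, 2, 4

1: 1.92/1.47 ≈ 1.306 → |1.306 − 1.333| = 0.027
2: 3.58/2.91 ≈ 1.230 → |1.230 − 1.333| = 0.103
3: 5.07/3.62 ≈ 1.401 → |1.401 − 1.333| = 0.068
4: 2.71/2.28 ≈ 1.189 → |1.189 − 1.333| = 0.144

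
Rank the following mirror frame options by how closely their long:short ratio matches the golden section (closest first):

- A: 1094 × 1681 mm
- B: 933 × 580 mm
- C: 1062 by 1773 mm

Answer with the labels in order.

A: 1681/1094 ≈ 1.537 → |1.537 − 1.618| = 0.081
B: 933/580 ≈ 1.609 → |1.609 − 1.618| = 0.009
C: 1773/1062 ≈ 1.669 → |1.669 − 1.618| = 0.051

B, C, A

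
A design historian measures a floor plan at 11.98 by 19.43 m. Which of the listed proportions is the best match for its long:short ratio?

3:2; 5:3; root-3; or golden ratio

golden ratio

19.43/11.98 ≈ 1.622. Nearest candidates are golden ratio (1.618, off by 0.004) and 5:3 (1.667, off by 0.045).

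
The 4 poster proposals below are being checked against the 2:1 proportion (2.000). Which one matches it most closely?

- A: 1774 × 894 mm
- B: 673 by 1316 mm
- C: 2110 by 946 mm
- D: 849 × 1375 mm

A

Ratios (long/short): A ≈ 1.984; B ≈ 1.955; C ≈ 2.230; D ≈ 1.620.
2:1 ≈ 2.000; option A is nearest (Δ 0.016).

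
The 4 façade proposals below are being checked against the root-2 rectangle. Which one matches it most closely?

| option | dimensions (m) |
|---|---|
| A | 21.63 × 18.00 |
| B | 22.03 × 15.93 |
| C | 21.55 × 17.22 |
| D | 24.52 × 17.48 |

D

Ratios (long/short): A ≈ 1.202; B ≈ 1.383; C ≈ 1.251; D ≈ 1.403.
root-2 ≈ 1.414; option D is nearest (Δ 0.011).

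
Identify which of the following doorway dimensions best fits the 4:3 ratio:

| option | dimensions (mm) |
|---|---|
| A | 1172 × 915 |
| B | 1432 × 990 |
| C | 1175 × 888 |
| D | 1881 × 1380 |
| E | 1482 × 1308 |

Target 4:3 ≈ 1.333.
A: 1.281 (Δ0.052)  B: 1.446 (Δ0.113)  C: 1.323 (Δ0.010)  D: 1.363 (Δ0.030)  E: 1.133 (Δ0.200)

C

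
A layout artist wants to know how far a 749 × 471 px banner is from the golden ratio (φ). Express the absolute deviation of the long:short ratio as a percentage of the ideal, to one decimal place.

1.7%

Ratio = 749 / 471 ≈ 1.5902.
Ideal golden ratio ≈ 1.6180. |1.5902 − 1.6180| / 1.6180 ≈ 1.72% → 1.7%.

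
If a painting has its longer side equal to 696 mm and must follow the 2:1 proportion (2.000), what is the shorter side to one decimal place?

348.0 mm

2:1 = 2.00000.
Shorter side = 696 ÷ 2.00000 ≈ 348.000 → 348.0 mm.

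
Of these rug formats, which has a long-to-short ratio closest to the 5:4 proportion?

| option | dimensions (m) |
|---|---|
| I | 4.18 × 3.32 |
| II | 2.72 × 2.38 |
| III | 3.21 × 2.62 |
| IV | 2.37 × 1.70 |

Target 5:4 ≈ 1.250.
I: 1.259 (Δ0.009)  II: 1.143 (Δ0.107)  III: 1.225 (Δ0.025)  IV: 1.394 (Δ0.144)

I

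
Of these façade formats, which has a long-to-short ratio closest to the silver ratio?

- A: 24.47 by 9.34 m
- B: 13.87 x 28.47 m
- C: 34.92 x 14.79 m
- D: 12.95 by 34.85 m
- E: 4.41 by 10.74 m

E

Ratios (long/short): A ≈ 2.620; B ≈ 2.053; C ≈ 2.361; D ≈ 2.691; E ≈ 2.435.
silver ratio ≈ 2.414; option E is nearest (Δ 0.021).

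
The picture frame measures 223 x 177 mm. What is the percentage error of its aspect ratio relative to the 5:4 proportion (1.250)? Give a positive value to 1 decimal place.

0.8%

Ratio = 223 / 177 ≈ 1.2599.
Ideal 5:4 = 1.2500. |1.2599 − 1.2500| / 1.2500 ≈ 0.79% → 0.8%.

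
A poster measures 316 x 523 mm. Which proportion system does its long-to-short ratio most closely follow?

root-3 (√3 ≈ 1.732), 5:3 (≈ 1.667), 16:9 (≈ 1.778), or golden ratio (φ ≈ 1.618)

Ratio = 523 / 316 ≈ 1.655.
Distances: root-3 1.732 (Δ 0.077); 5:3 1.667 (Δ 0.012); 16:9 1.778 (Δ 0.123); golden ratio 1.618 (Δ 0.037).

5:3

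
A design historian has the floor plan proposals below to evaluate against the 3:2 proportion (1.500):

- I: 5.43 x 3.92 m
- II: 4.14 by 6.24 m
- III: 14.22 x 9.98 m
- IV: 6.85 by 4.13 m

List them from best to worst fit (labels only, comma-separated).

II, III, I, IV

Ratios: I = 5.43 / 3.92 ≈ 1.385; II = 6.24 / 4.14 ≈ 1.507; III = 14.22 / 9.98 ≈ 1.425; IV = 6.85 / 4.13 ≈ 1.659.
|Δ from 1.500|: I 0.115; II 0.007; III 0.075; IV 0.159.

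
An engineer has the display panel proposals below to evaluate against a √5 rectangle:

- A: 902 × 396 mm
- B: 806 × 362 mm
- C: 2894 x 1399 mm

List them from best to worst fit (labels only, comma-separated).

B, A, C

A: 902/396 ≈ 2.278 → |2.278 − 2.236| = 0.042
B: 806/362 ≈ 2.227 → |2.227 − 2.236| = 0.009
C: 2894/1399 ≈ 2.069 → |2.069 − 2.236| = 0.167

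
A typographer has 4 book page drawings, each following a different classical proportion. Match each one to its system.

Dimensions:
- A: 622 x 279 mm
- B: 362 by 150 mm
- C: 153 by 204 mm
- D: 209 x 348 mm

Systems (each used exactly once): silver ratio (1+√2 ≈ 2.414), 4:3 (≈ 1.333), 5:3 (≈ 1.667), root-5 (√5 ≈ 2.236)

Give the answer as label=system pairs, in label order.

A=root-5, B=silver ratio, C=4:3, D=5:3

Ratios: A ≈ 2.229; B ≈ 2.413; C ≈ 1.333; D ≈ 1.665.
Targets: silver ratio ≈ 2.414; 4:3 ≈ 1.333; 5:3 ≈ 1.667; root-5 ≈ 2.236.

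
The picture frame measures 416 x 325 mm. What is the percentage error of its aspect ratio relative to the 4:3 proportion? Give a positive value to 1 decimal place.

4.0%

Ratio = 416 / 325 ≈ 1.2800.
Ideal 4:3 ≈ 1.3333. |1.2800 − 1.3333| / 1.3333 ≈ 4.00% → 4.0%.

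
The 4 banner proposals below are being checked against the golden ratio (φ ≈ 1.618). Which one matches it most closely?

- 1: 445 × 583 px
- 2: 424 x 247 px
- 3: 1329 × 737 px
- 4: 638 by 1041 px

4

Ratios (long/short): 1 ≈ 1.310; 2 ≈ 1.717; 3 ≈ 1.803; 4 ≈ 1.632.
golden ratio ≈ 1.618; option 4 is nearest (Δ 0.014).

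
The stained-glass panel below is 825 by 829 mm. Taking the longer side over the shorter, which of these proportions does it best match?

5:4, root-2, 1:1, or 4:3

Ratio = 829 / 825 ≈ 1.005.
Distances: 5:4 1.250 (Δ 0.245); root-2 1.414 (Δ 0.409); 1:1 1.000 (Δ 0.005); 4:3 1.333 (Δ 0.328).

1:1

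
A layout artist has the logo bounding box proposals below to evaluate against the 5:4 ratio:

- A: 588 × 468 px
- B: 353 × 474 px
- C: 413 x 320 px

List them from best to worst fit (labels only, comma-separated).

A, C, B

Ratios: A = 588 / 468 ≈ 1.256; B = 474 / 353 ≈ 1.343; C = 413 / 320 ≈ 1.291.
|Δ from 1.250|: A 0.006; B 0.093; C 0.041.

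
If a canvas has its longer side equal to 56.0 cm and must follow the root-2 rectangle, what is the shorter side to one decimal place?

39.6 cm

root-2 ≈ 1.41421.
Shorter side = 56.0 ÷ 1.41421 ≈ 39.598 → 39.6 cm.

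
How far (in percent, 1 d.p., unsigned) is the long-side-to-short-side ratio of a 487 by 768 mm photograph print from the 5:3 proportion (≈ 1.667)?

5.4%

Ratio = 768 / 487 ≈ 1.5770.
Ideal 5:3 ≈ 1.6667. |1.5770 − 1.6667| / 1.6667 ≈ 5.38% → 5.4%.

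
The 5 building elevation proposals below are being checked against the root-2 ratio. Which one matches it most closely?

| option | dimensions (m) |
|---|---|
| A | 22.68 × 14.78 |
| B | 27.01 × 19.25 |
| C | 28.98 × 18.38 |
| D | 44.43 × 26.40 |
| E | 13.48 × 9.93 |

B

Ratios (long/short): A ≈ 1.535; B ≈ 1.403; C ≈ 1.577; D ≈ 1.683; E ≈ 1.358.
root-2 ≈ 1.414; option B is nearest (Δ 0.011).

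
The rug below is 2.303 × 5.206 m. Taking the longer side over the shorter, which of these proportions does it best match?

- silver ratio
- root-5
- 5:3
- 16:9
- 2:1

Ratio = 5.206 / 2.303 ≈ 2.261.
Distances: silver ratio 2.414 (Δ 0.153); root-5 2.236 (Δ 0.025); 5:3 1.667 (Δ 0.594); 16:9 1.778 (Δ 0.483); 2:1 2.000 (Δ 0.261).

root-5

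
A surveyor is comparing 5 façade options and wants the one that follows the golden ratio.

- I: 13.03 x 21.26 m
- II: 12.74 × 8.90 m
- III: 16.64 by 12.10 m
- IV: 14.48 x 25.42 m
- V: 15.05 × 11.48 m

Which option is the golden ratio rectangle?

I

Target golden ratio ≈ 1.618.
I: 1.632 (Δ0.014)  II: 1.431 (Δ0.187)  III: 1.375 (Δ0.243)  IV: 1.756 (Δ0.138)  V: 1.311 (Δ0.307)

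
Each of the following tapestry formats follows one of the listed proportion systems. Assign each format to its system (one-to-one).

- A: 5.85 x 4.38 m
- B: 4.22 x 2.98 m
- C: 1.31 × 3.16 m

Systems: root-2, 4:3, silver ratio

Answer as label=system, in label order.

A=4:3, B=root-2, C=silver ratio

Ratios: A ≈ 1.336; B ≈ 1.416; C ≈ 2.412.
Targets: root-2 ≈ 1.414; 4:3 ≈ 1.333; silver ratio ≈ 2.414.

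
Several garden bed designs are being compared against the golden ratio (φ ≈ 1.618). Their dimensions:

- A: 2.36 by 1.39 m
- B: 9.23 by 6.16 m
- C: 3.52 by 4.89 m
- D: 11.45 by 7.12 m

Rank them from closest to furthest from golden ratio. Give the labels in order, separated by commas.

D, A, B, C

A: 2.36/1.39 ≈ 1.698 → |1.698 − 1.618| = 0.080
B: 9.23/6.16 ≈ 1.498 → |1.498 − 1.618| = 0.120
C: 4.89/3.52 ≈ 1.389 → |1.389 − 1.618| = 0.229
D: 11.45/7.12 ≈ 1.608 → |1.608 − 1.618| = 0.010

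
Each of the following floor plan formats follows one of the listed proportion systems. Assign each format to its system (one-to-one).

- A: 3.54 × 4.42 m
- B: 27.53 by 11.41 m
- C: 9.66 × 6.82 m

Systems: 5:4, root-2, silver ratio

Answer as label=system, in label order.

A = 4.42/3.54 ≈ 1.249 → 5:4 (1.250)
B = 27.53/11.41 ≈ 2.413 → silver ratio (2.414)
C = 9.66/6.82 ≈ 1.416 → root-2 (1.414)

A=5:4, B=silver ratio, C=root-2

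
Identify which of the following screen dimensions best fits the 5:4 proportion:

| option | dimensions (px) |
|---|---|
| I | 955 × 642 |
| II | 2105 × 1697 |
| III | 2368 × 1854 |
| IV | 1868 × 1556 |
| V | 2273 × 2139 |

Ratios (long/short): I ≈ 1.488; II ≈ 1.240; III ≈ 1.277; IV ≈ 1.201; V ≈ 1.063.
5:4 ≈ 1.250; option II is nearest (Δ 0.010).

II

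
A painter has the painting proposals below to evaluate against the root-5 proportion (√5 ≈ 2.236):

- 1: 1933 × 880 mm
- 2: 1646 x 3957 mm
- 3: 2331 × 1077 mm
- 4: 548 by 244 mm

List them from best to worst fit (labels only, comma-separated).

4, 1, 3, 2

1: 1933/880 ≈ 2.197 → |2.197 − 2.236| = 0.039
2: 3957/1646 ≈ 2.404 → |2.404 − 2.236| = 0.168
3: 2331/1077 ≈ 2.164 → |2.164 − 2.236| = 0.072
4: 548/244 ≈ 2.246 → |2.246 − 2.236| = 0.010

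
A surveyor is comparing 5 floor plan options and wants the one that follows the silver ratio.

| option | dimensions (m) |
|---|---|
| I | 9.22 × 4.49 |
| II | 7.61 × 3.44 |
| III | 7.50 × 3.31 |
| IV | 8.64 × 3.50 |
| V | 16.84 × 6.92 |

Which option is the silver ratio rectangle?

Target silver ratio ≈ 2.414.
I: 2.053 (Δ0.361)  II: 2.212 (Δ0.202)  III: 2.266 (Δ0.148)  IV: 2.469 (Δ0.055)  V: 2.434 (Δ0.020)

V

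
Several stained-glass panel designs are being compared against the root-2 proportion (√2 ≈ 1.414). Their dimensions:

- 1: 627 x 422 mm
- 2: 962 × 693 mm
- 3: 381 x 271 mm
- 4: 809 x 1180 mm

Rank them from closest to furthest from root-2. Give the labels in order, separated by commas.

1: 627/422 ≈ 1.486 → |1.486 − 1.414| = 0.072
2: 962/693 ≈ 1.388 → |1.388 − 1.414| = 0.026
3: 381/271 ≈ 1.406 → |1.406 − 1.414| = 0.008
4: 1180/809 ≈ 1.459 → |1.459 − 1.414| = 0.045

3, 2, 4, 1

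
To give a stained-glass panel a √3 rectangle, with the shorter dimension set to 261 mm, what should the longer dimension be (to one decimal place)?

root-3 ≈ 1.73205.
Longer side = 261 × 1.73205 ≈ 452.065 → 452.1 mm.

452.1 mm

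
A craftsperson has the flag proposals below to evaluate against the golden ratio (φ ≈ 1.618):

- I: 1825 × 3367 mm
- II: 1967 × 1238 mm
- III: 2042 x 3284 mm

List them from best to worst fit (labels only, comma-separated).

I: 3367/1825 ≈ 1.845 → |1.845 − 1.618| = 0.227
II: 1967/1238 ≈ 1.589 → |1.589 − 1.618| = 0.029
III: 3284/2042 ≈ 1.608 → |1.608 − 1.618| = 0.010

III, II, I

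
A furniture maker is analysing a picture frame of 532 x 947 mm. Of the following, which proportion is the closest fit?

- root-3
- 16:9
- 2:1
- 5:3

16:9

Ratio = 947 / 532 ≈ 1.780.
Distances: root-3 1.732 (Δ 0.048); 16:9 1.778 (Δ 0.002); 2:1 2.000 (Δ 0.220); 5:3 1.667 (Δ 0.113).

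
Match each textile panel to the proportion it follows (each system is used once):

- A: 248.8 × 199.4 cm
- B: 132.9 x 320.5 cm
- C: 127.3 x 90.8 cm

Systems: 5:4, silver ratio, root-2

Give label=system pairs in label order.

Ratios: A ≈ 1.248; B ≈ 2.412; C ≈ 1.402.
Targets: 5:4 ≈ 1.250; silver ratio ≈ 2.414; root-2 ≈ 1.414.

A=5:4, B=silver ratio, C=root-2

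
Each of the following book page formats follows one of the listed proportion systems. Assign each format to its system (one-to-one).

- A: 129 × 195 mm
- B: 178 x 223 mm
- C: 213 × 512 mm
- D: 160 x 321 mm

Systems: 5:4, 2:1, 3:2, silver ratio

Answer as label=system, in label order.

A = 195/129 ≈ 1.512 → 3:2 (1.500)
B = 223/178 ≈ 1.253 → 5:4 (1.250)
C = 512/213 ≈ 2.404 → silver ratio (2.414)
D = 321/160 ≈ 2.006 → 2:1 (2.000)

A=3:2, B=5:4, C=silver ratio, D=2:1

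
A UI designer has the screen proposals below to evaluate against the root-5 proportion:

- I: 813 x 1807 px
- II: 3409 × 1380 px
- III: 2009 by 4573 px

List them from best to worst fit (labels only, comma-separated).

I, III, II

Ratios: I = 1807 / 813 ≈ 2.223; II = 3409 / 1380 ≈ 2.470; III = 4573 / 2009 ≈ 2.276.
|Δ from 2.236|: I 0.013; II 0.234; III 0.040.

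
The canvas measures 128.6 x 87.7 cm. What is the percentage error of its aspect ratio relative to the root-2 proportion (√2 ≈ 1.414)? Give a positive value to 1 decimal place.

Ratio = 128.6 / 87.7 ≈ 1.4664.
Ideal root-2 ≈ 1.4142. |1.4664 − 1.4142| / 1.4142 ≈ 3.69% → 3.7%.

3.7%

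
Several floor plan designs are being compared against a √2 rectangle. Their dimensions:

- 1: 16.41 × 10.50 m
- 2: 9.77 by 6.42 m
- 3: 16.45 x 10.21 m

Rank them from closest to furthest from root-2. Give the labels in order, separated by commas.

2, 1, 3

Ratios: 1 = 16.41 / 10.50 ≈ 1.563; 2 = 9.77 / 6.42 ≈ 1.522; 3 = 16.45 / 10.21 ≈ 1.611.
|Δ from 1.414|: 1 0.149; 2 0.108; 3 0.197.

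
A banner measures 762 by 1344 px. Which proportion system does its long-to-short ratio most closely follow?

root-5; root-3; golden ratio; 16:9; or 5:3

1344/762 ≈ 1.764. Nearest candidates are 16:9 (1.778, off by 0.014) and root-3 (1.732, off by 0.032).

16:9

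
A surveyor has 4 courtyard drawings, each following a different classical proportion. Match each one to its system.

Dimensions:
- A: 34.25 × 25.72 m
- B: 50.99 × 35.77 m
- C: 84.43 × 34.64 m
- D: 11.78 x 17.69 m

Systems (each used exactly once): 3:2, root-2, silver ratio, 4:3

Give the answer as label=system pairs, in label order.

A=4:3, B=root-2, C=silver ratio, D=3:2

A = 34.25/25.72 ≈ 1.332 → 4:3 (1.333)
B = 50.99/35.77 ≈ 1.425 → root-2 (1.414)
C = 84.43/34.64 ≈ 2.437 → silver ratio (2.414)
D = 17.69/11.78 ≈ 1.502 → 3:2 (1.500)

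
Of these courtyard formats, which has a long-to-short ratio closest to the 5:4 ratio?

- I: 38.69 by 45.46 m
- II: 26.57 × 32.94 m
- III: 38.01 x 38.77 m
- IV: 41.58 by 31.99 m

II

Target 5:4 ≈ 1.250.
I: 1.175 (Δ0.075)  II: 1.240 (Δ0.010)  III: 1.020 (Δ0.230)  IV: 1.300 (Δ0.050)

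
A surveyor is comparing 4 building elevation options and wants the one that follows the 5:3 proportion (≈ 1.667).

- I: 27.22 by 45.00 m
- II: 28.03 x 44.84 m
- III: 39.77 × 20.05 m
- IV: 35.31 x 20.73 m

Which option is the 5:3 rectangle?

I

Ratios (long/short): I ≈ 1.653; II ≈ 1.600; III ≈ 1.984; IV ≈ 1.703.
5:3 ≈ 1.667; option I is nearest (Δ 0.014).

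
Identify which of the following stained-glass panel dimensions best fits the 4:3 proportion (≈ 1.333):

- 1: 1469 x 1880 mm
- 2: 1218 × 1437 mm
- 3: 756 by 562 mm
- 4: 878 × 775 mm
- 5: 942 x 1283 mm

3

Ratios (long/short): 1 ≈ 1.280; 2 ≈ 1.180; 3 ≈ 1.345; 4 ≈ 1.133; 5 ≈ 1.362.
4:3 ≈ 1.333; option 3 is nearest (Δ 0.012).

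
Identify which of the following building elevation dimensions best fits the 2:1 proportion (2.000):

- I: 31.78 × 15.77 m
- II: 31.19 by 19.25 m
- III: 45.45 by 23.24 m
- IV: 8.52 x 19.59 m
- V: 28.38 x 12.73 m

Target 2:1 ≈ 2.000.
I: 2.015 (Δ0.015)  II: 1.620 (Δ0.380)  III: 1.956 (Δ0.044)  IV: 2.299 (Δ0.299)  V: 2.229 (Δ0.229)

I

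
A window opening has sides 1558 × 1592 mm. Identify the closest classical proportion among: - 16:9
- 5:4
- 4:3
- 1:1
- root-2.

1592/1558 ≈ 1.022. Nearest candidates are 1:1 (1.000, off by 0.022) and 5:4 (1.250, off by 0.228).

1:1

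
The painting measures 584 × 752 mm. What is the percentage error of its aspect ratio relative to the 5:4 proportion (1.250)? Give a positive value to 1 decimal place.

Ratio = 752 / 584 ≈ 1.2877.
Ideal 5:4 = 1.2500. |1.2877 − 1.2500| / 1.2500 ≈ 3.02% → 3.0%.

3.0%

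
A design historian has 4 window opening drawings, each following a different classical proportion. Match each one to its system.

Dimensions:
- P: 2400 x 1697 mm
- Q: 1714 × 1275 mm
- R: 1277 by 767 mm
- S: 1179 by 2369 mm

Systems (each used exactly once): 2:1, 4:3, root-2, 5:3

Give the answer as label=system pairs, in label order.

P=root-2, Q=4:3, R=5:3, S=2:1

Ratios: P ≈ 1.414; Q ≈ 1.344; R ≈ 1.665; S ≈ 2.009.
Targets: 2:1 ≈ 2.000; 4:3 ≈ 1.333; root-2 ≈ 1.414; 5:3 ≈ 1.667.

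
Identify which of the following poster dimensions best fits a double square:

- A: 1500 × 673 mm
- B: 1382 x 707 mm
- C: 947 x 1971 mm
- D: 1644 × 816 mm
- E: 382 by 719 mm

Target 2:1 ≈ 2.000.
A: 2.229 (Δ0.229)  B: 1.955 (Δ0.045)  C: 2.081 (Δ0.081)  D: 2.015 (Δ0.015)  E: 1.882 (Δ0.118)

D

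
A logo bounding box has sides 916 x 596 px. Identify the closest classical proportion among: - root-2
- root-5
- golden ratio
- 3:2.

Ratio = 916 / 596 ≈ 1.537.
Distances: root-2 1.414 (Δ 0.123); root-5 2.236 (Δ 0.699); golden ratio 1.618 (Δ 0.081); 3:2 1.500 (Δ 0.037).

3:2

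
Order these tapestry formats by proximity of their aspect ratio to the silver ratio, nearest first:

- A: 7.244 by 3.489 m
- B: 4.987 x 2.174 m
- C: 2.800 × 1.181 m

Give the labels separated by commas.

C, B, A

A: 7.244/3.489 ≈ 2.076 → |2.076 − 2.414| = 0.338
B: 4.987/2.174 ≈ 2.294 → |2.294 − 2.414| = 0.120
C: 2.800/1.181 ≈ 2.371 → |2.371 − 2.414| = 0.043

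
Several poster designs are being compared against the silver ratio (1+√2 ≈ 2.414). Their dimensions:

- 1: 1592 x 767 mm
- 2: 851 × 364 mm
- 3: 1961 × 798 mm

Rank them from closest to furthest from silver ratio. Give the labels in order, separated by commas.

3, 2, 1

1: 1592/767 ≈ 2.076 → |2.076 − 2.414| = 0.338
2: 851/364 ≈ 2.338 → |2.338 − 2.414| = 0.076
3: 1961/798 ≈ 2.457 → |2.457 − 2.414| = 0.043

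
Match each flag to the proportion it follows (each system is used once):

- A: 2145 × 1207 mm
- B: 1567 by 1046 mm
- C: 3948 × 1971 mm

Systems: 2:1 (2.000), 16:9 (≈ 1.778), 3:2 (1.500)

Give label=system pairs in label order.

A=16:9, B=3:2, C=2:1

A = 2145/1207 ≈ 1.777 → 16:9 (1.778)
B = 1567/1046 ≈ 1.498 → 3:2 (1.500)
C = 3948/1971 ≈ 2.003 → 2:1 (2.000)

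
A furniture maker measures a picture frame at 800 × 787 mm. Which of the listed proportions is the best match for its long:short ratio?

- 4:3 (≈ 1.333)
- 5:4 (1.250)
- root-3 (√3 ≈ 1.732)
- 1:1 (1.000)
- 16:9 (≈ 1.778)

1:1

800/787 ≈ 1.017. Nearest candidates are 1:1 (1.000, off by 0.017) and 5:4 (1.250, off by 0.233).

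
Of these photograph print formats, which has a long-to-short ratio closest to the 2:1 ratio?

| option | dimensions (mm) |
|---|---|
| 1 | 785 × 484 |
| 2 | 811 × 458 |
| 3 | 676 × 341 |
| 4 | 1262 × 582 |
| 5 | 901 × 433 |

Ratios (long/short): 1 ≈ 1.622; 2 ≈ 1.771; 3 ≈ 1.982; 4 ≈ 2.168; 5 ≈ 2.081.
2:1 ≈ 2.000; option 3 is nearest (Δ 0.018).

3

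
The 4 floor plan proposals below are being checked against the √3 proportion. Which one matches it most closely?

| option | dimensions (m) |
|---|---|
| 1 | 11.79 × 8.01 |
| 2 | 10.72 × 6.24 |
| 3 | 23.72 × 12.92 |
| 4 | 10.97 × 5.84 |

Ratios (long/short): 1 ≈ 1.472; 2 ≈ 1.718; 3 ≈ 1.836; 4 ≈ 1.878.
root-3 ≈ 1.732; option 2 is nearest (Δ 0.014).

2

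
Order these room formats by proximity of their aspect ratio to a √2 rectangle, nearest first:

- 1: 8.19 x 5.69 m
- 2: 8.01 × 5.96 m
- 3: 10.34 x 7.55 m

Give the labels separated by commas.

1, 3, 2

Ratios: 1 = 8.19 / 5.69 ≈ 1.439; 2 = 8.01 / 5.96 ≈ 1.344; 3 = 10.34 / 7.55 ≈ 1.370.
|Δ from 1.414|: 1 0.025; 2 0.070; 3 0.044.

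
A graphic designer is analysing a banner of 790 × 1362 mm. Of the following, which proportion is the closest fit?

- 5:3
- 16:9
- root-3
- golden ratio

1362/790 ≈ 1.724. Nearest candidates are root-3 (1.732, off by 0.008) and 16:9 (1.778, off by 0.054).

root-3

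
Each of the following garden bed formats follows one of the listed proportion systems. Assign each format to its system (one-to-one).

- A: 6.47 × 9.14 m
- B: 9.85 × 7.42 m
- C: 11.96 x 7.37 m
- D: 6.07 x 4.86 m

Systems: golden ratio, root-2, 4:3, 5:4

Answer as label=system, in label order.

A = 9.14/6.47 ≈ 1.413 → root-2 (1.414)
B = 9.85/7.42 ≈ 1.327 → 4:3 (1.333)
C = 11.96/7.37 ≈ 1.623 → golden ratio (1.618)
D = 6.07/4.86 ≈ 1.249 → 5:4 (1.250)

A=root-2, B=4:3, C=golden ratio, D=5:4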